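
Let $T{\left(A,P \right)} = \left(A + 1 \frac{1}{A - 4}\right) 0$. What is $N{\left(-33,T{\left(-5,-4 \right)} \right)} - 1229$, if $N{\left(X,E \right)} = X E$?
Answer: $-1229$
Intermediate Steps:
$T{\left(A,P \right)} = 0$ ($T{\left(A,P \right)} = \left(A + 1 \frac{1}{-4 + A}\right) 0 = \left(A + \frac{1}{-4 + A}\right) 0 = 0$)
$N{\left(X,E \right)} = E X$
$N{\left(-33,T{\left(-5,-4 \right)} \right)} - 1229 = 0 \left(-33\right) - 1229 = 0 - 1229 = -1229$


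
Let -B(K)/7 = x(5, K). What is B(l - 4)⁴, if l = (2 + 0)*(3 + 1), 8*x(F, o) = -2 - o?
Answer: 194481/256 ≈ 759.69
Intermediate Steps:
x(F, o) = -¼ - o/8 (x(F, o) = (-2 - o)/8 = -¼ - o/8)
l = 8 (l = 2*4 = 8)
B(K) = 7/4 + 7*K/8 (B(K) = -7*(-¼ - K/8) = 7/4 + 7*K/8)
B(l - 4)⁴ = (7/4 + 7*(8 - 4)/8)⁴ = (7/4 + (7/8)*4)⁴ = (7/4 + 7/2)⁴ = (21/4)⁴ = 194481/256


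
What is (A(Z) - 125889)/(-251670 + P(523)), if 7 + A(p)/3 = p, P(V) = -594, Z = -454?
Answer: 5303/10511 ≈ 0.50452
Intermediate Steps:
A(p) = -21 + 3*p
(A(Z) - 125889)/(-251670 + P(523)) = ((-21 + 3*(-454)) - 125889)/(-251670 - 594) = ((-21 - 1362) - 125889)/(-252264) = (-1383 - 125889)*(-1/252264) = -127272*(-1/252264) = 5303/10511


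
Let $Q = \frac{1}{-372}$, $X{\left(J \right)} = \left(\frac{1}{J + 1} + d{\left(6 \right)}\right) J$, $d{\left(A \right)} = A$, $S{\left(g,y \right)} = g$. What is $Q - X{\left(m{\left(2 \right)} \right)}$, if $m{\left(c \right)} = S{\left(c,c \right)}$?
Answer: $- \frac{1571}{124} \approx -12.669$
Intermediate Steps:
$m{\left(c \right)} = c$
$X{\left(J \right)} = J \left(6 + \frac{1}{1 + J}\right)$ ($X{\left(J \right)} = \left(\frac{1}{J + 1} + 6\right) J = \left(\frac{1}{1 + J} + 6\right) J = \left(6 + \frac{1}{1 + J}\right) J = J \left(6 + \frac{1}{1 + J}\right)$)
$Q = - \frac{1}{372} \approx -0.0026882$
$Q - X{\left(m{\left(2 \right)} \right)} = - \frac{1}{372} - \frac{2 \left(7 + 6 \cdot 2\right)}{1 + 2} = - \frac{1}{372} - \frac{2 \left(7 + 12\right)}{3} = - \frac{1}{372} - 2 \cdot \frac{1}{3} \cdot 19 = - \frac{1}{372} - \frac{38}{3} = - \frac{1571}{124}$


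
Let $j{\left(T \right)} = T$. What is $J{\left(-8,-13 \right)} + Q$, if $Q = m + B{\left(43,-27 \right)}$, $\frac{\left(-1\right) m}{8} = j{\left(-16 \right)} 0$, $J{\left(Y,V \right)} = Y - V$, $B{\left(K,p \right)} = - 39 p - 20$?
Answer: $1038$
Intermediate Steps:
$B{\left(K,p \right)} = -20 - 39 p$
$m = 0$ ($m = - 8 \left(\left(-16\right) 0\right) = \left(-8\right) 0 = 0$)
$Q = 1033$ ($Q = 0 - -1033 = 0 + \left(-20 + 1053\right) = 0 + 1033 = 1033$)
$J{\left(-8,-13 \right)} + Q = \left(-8 - -13\right) + 1033 = \left(-8 + 13\right) + 1033 = 5 + 1033 = 1038$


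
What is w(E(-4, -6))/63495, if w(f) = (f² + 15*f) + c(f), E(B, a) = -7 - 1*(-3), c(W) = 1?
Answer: -43/63495 ≈ -0.00067722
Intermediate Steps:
E(B, a) = -4 (E(B, a) = -7 + 3 = -4)
w(f) = 1 + f² + 15*f (w(f) = (f² + 15*f) + 1 = 1 + f² + 15*f)
w(E(-4, -6))/63495 = (1 + (-4)² + 15*(-4))/63495 = (1 + 16 - 60)*(1/63495) = -43*1/63495 = -43/63495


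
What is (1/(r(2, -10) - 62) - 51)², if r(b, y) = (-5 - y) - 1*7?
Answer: 10660225/4096 ≈ 2602.6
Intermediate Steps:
r(b, y) = -12 - y (r(b, y) = (-5 - y) - 7 = -12 - y)
(1/(r(2, -10) - 62) - 51)² = (1/((-12 - 1*(-10)) - 62) - 51)² = (1/((-12 + 10) - 62) - 51)² = (1/(-2 - 62) - 51)² = (1/(-64) - 51)² = (-1/64 - 51)² = (-3265/64)² = 10660225/4096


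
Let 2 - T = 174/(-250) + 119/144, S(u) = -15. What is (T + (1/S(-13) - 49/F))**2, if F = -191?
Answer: 50133805953529/11819844000000 ≈ 4.2415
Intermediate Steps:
T = 33653/18000 (T = 2 - (174/(-250) + 119/144) = 2 - (174*(-1/250) + 119*(1/144)) = 2 - (-87/125 + 119/144) = 2 - 1*2347/18000 = 2 - 2347/18000 = 33653/18000 ≈ 1.8696)
(T + (1/S(-13) - 49/F))**2 = (33653/18000 + (1/(-15) - 49/(-191)))**2 = (33653/18000 + (1*(-1/15) - 49*(-1/191)))**2 = (33653/18000 + (-1/15 + 49/191))**2 = (33653/18000 + 544/2865)**2 = (7080523/3438000)**2 = 50133805953529/11819844000000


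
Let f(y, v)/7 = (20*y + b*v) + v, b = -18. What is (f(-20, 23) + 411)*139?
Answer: -712514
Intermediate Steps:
f(y, v) = -119*v + 140*y (f(y, v) = 7*((20*y - 18*v) + v) = 7*((-18*v + 20*y) + v) = 7*(-17*v + 20*y) = -119*v + 140*y)
(f(-20, 23) + 411)*139 = ((-119*23 + 140*(-20)) + 411)*139 = ((-2737 - 2800) + 411)*139 = (-5537 + 411)*139 = -5126*139 = -712514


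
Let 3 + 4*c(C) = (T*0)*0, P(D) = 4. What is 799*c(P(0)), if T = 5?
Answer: -2397/4 ≈ -599.25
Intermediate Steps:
c(C) = -3/4 (c(C) = -3/4 + ((5*0)*0)/4 = -3/4 + (0*0)/4 = -3/4 + (1/4)*0 = -3/4 + 0 = -3/4)
799*c(P(0)) = 799*(-3/4) = -2397/4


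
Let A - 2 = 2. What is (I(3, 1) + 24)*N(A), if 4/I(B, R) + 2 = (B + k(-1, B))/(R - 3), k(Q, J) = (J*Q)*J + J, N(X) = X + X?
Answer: 128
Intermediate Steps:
A = 4 (A = 2 + 2 = 4)
N(X) = 2*X
k(Q, J) = J + Q*J**2 (k(Q, J) = Q*J**2 + J = J + Q*J**2)
I(B, R) = 4/(-2 + (B + B*(1 - B))/(-3 + R)) (I(B, R) = 4/(-2 + (B + B*(1 + B*(-1)))/(R - 3)) = 4/(-2 + (B + B*(1 - B))/(-3 + R)))
(I(3, 1) + 24)*N(A) = (4*(-3 + 1)/(6 + 3 - 2*1 + 3*(1 - 1*3)) + 24)*(2*4) = (4*(-2)/(6 + 3 - 2 + 3*(1 - 3)) + 24)*8 = (4*(-2)/(6 + 3 - 2 + 3*(-2)) + 24)*8 = (4*(-2)/(6 + 3 - 2 - 6) + 24)*8 = (4*(-2)/1 + 24)*8 = (4*1*(-2) + 24)*8 = (-8 + 24)*8 = 16*8 = 128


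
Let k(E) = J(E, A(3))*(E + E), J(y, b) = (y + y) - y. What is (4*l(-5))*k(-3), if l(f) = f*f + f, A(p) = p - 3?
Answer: 1440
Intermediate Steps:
A(p) = -3 + p
l(f) = f + f² (l(f) = f² + f = f + f²)
J(y, b) = y (J(y, b) = 2*y - y = y)
k(E) = 2*E² (k(E) = E*(E + E) = E*(2*E) = 2*E²)
(4*l(-5))*k(-3) = (4*(-5*(1 - 5)))*(2*(-3)²) = (4*(-5*(-4)))*(2*9) = (4*20)*18 = 80*18 = 1440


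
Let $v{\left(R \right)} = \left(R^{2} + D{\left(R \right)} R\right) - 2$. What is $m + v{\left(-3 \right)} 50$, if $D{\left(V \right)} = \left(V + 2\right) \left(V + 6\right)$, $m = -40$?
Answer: $760$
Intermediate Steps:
$D{\left(V \right)} = \left(2 + V\right) \left(6 + V\right)$
$v{\left(R \right)} = -2 + R^{2} + R \left(12 + R^{2} + 8 R\right)$ ($v{\left(R \right)} = \left(R^{2} + \left(12 + R^{2} + 8 R\right) R\right) - 2 = \left(R^{2} + R \left(12 + R^{2} + 8 R\right)\right) - 2 = -2 + R^{2} + R \left(12 + R^{2} + 8 R\right)$)
$m + v{\left(-3 \right)} 50 = -40 + \left(-2 + \left(-3\right)^{3} + 9 \left(-3\right)^{2} + 12 \left(-3\right)\right) 50 = -40 + \left(-2 - 27 + 9 \cdot 9 - 36\right) 50 = -40 + \left(-2 - 27 + 81 - 36\right) 50 = -40 + 16 \cdot 50 = -40 + 800 = 760$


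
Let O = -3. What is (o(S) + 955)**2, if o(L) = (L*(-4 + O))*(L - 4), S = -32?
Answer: 50537881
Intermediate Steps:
o(L) = -7*L*(-4 + L) (o(L) = (L*(-4 - 3))*(L - 4) = (L*(-7))*(-4 + L) = (-7*L)*(-4 + L) = -7*L*(-4 + L))
(o(S) + 955)**2 = (7*(-32)*(4 - 1*(-32)) + 955)**2 = (7*(-32)*(4 + 32) + 955)**2 = (7*(-32)*36 + 955)**2 = (-8064 + 955)**2 = (-7109)**2 = 50537881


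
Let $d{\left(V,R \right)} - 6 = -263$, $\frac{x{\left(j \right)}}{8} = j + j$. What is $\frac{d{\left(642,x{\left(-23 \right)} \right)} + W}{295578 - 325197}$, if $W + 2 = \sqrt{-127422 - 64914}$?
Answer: $\frac{259}{29619} - \frac{4 i \sqrt{12021}}{29619} \approx 0.0087444 - 0.014807 i$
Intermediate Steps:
$x{\left(j \right)} = 16 j$ ($x{\left(j \right)} = 8 \left(j + j\right) = 8 \cdot 2 j = 16 j$)
$d{\left(V,R \right)} = -257$ ($d{\left(V,R \right)} = 6 - 263 = -257$)
$W = -2 + 4 i \sqrt{12021}$ ($W = -2 + \sqrt{-127422 - 64914} = -2 + \sqrt{-192336} = -2 + 4 i \sqrt{12021} \approx -2.0 + 438.56 i$)
$\frac{d{\left(642,x{\left(-23 \right)} \right)} + W}{295578 - 325197} = \frac{-257 - \left(2 - 4 i \sqrt{12021}\right)}{295578 - 325197} = \frac{-259 + 4 i \sqrt{12021}}{-29619} = \left(-259 + 4 i \sqrt{12021}\right) \left(- \frac{1}{29619}\right) = \frac{259}{29619} - \frac{4 i \sqrt{12021}}{29619}$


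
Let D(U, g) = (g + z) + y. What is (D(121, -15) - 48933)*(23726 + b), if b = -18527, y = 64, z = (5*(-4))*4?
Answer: -254563836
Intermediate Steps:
z = -80 (z = -20*4 = -80)
D(U, g) = -16 + g (D(U, g) = (g - 80) + 64 = (-80 + g) + 64 = -16 + g)
(D(121, -15) - 48933)*(23726 + b) = ((-16 - 15) - 48933)*(23726 - 18527) = (-31 - 48933)*5199 = -48964*5199 = -254563836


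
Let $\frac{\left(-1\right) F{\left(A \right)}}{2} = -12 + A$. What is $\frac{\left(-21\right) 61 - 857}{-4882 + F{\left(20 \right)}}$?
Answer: $\frac{1069}{2449} \approx 0.4365$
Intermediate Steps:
$F{\left(A \right)} = 24 - 2 A$ ($F{\left(A \right)} = - 2 \left(-12 + A\right) = 24 - 2 A$)
$\frac{\left(-21\right) 61 - 857}{-4882 + F{\left(20 \right)}} = \frac{\left(-21\right) 61 - 857}{-4882 + \left(24 - 40\right)} = \frac{-1281 - 857}{-4882 + \left(24 - 40\right)} = - \frac{2138}{-4882 - 16} = - \frac{2138}{-4898} = \left(-2138\right) \left(- \frac{1}{4898}\right) = \frac{1069}{2449}$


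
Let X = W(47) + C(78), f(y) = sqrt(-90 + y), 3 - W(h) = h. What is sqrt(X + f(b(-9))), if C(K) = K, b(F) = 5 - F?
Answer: sqrt(34 + 2*I*sqrt(19)) ≈ 5.8779 + 0.74157*I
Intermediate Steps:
W(h) = 3 - h
X = 34 (X = (3 - 1*47) + 78 = (3 - 47) + 78 = -44 + 78 = 34)
sqrt(X + f(b(-9))) = sqrt(34 + sqrt(-90 + (5 - 1*(-9)))) = sqrt(34 + sqrt(-90 + (5 + 9))) = sqrt(34 + sqrt(-90 + 14)) = sqrt(34 + sqrt(-76)) = sqrt(34 + 2*I*sqrt(19))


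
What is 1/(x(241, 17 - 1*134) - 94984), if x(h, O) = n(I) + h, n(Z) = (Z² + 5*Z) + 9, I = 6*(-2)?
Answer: -1/94650 ≈ -1.0565e-5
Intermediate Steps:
I = -12
n(Z) = 9 + Z² + 5*Z
x(h, O) = 93 + h (x(h, O) = (9 + (-12)² + 5*(-12)) + h = (9 + 144 - 60) + h = 93 + h)
1/(x(241, 17 - 1*134) - 94984) = 1/((93 + 241) - 94984) = 1/(334 - 94984) = 1/(-94650) = -1/94650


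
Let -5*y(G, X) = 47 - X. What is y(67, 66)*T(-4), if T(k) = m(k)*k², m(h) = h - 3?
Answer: -2128/5 ≈ -425.60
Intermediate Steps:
m(h) = -3 + h
T(k) = k²*(-3 + k) (T(k) = (-3 + k)*k² = k²*(-3 + k))
y(G, X) = -47/5 + X/5 (y(G, X) = -(47 - X)/5 = -47/5 + X/5)
y(67, 66)*T(-4) = (-47/5 + (⅕)*66)*((-4)²*(-3 - 4)) = (-47/5 + 66/5)*(16*(-7)) = (19/5)*(-112) = -2128/5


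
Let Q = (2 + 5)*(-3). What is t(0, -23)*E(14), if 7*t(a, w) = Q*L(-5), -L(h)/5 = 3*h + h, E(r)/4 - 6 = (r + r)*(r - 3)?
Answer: -376800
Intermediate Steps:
E(r) = 24 + 8*r*(-3 + r) (E(r) = 24 + 4*((r + r)*(r - 3)) = 24 + 4*((2*r)*(-3 + r)) = 24 + 4*(2*r*(-3 + r)) = 24 + 8*r*(-3 + r))
L(h) = -20*h (L(h) = -5*(3*h + h) = -20*h)
Q = -21 (Q = 7*(-3) = -21)
t(a, w) = -300 (t(a, w) = (-(-420)*(-5))/7 = (-21*100)/7 = (1/7)*(-2100) = -300)
t(0, -23)*E(14) = -300*(24 - 24*14 + 8*14**2) = -300*(24 - 336 + 8*196) = -300*(24 - 336 + 1568) = -300*1256 = -376800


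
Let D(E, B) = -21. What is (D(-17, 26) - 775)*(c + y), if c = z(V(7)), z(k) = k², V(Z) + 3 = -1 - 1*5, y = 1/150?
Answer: -4836098/75 ≈ -64481.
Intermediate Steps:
y = 1/150 ≈ 0.0066667
V(Z) = -9 (V(Z) = -3 + (-1 - 1*5) = -3 + (-1 - 5) = -3 - 6 = -9)
c = 81 (c = (-9)² = 81)
(D(-17, 26) - 775)*(c + y) = (-21 - 775)*(81 + 1/150) = -796*12151/150 = -4836098/75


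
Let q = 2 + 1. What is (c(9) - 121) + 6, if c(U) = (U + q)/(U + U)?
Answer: -343/3 ≈ -114.33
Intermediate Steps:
q = 3
c(U) = (3 + U)/(2*U) (c(U) = (U + 3)/(U + U) = (3 + U)/((2*U)) = (3 + U)*(1/(2*U)) = (3 + U)/(2*U))
(c(9) - 121) + 6 = ((½)*(3 + 9)/9 - 121) + 6 = ((½)*(⅑)*12 - 121) + 6 = (⅔ - 121) + 6 = -361/3 + 6 = -343/3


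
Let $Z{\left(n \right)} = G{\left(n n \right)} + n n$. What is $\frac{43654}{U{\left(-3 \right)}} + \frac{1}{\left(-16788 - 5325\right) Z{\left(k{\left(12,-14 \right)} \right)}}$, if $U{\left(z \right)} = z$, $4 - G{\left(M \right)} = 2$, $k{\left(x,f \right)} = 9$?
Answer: $- \frac{26707211623}{1835379} \approx -14551.0$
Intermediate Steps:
$G{\left(M \right)} = 2$ ($G{\left(M \right)} = 4 - 2 = 2$)
$Z{\left(n \right)} = 2 + n^{2}$ ($Z{\left(n \right)} = 2 + n n = 2 + n^{2}$)
$\frac{43654}{U{\left(-3 \right)}} + \frac{1}{\left(-16788 - 5325\right) Z{\left(k{\left(12,-14 \right)} \right)}} = \frac{43654}{-3} + \frac{1}{\left(-16788 - 5325\right) \left(2 + 9^{2}\right)} = 43654 \left(- \frac{1}{3}\right) + \frac{1}{\left(-22113\right) \left(2 + 81\right)} = - \frac{43654}{3} - \frac{1}{22113 \cdot 83} = - \frac{43654}{3} - \frac{1}{1835379} = - \frac{26707211623}{1835379}$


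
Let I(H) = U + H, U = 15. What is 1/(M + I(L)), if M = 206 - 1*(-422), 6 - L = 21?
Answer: 1/628 ≈ 0.0015924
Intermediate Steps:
L = -15 (L = 6 - 1*21 = 6 - 21 = -15)
M = 628 (M = 206 + 422 = 628)
I(H) = 15 + H
1/(M + I(L)) = 1/(628 + (15 - 15)) = 1/(628 + 0) = 1/628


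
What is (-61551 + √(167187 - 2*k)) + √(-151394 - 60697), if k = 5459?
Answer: -61551 + √156269 + I*√212091 ≈ -61156.0 + 460.53*I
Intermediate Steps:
(-61551 + √(167187 - 2*k)) + √(-151394 - 60697) = (-61551 + √(167187 - 2*5459)) + √(-151394 - 60697) = (-61551 + √(167187 - 10918)) + √(-212091) = (-61551 + √156269) + I*√212091 = -61551 + √156269 + I*√212091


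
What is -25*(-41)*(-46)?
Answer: -47150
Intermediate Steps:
-25*(-41)*(-46) = 1025*(-46) = -47150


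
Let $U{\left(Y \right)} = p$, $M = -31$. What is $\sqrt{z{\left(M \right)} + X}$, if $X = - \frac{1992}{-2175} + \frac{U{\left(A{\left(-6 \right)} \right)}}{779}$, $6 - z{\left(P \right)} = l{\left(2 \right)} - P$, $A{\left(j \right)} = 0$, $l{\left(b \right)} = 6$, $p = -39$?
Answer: $\frac{2 i \sqrt{96119305751}}{112955} \approx 5.4895 i$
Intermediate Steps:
$z{\left(P \right)} = P$ ($z{\left(P \right)} = 6 - \left(6 - P\right) = 6 + \left(-6 + P\right) = P$)
$U{\left(Y \right)} = -39$
$X = \frac{488981}{564775}$ ($X = - \frac{1992}{-2175} - \frac{39}{779} = \left(-1992\right) \left(- \frac{1}{2175}\right) - \frac{39}{779} = \frac{664}{725} - \frac{39}{779} = \frac{488981}{564775} \approx 0.8658$)
$\sqrt{z{\left(M \right)} + X} = \sqrt{-31 + \frac{488981}{564775}} = \sqrt{- \frac{17019044}{564775}} = \frac{2 i \sqrt{96119305751}}{112955}$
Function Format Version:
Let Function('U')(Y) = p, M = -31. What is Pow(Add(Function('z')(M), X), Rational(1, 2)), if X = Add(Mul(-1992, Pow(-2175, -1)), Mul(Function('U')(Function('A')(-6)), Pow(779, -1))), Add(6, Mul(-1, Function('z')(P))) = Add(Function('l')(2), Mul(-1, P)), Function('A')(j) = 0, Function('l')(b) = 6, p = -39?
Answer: Mul(Rational(2, 112955), I, Pow(96119305751, Rational(1, 2))) ≈ Mul(5.4895, I)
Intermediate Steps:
Function('z')(P) = P (Function('z')(P) = Add(6, Mul(-1, Add(6, Mul(-1, P)))) = Add(6, Add(-6, P)) = P)
Function('U')(Y) = -39
X = Rational(488981, 564775) (X = Add(Mul(-1992, Pow(-2175, -1)), Mul(-39, Pow(779, -1))) = Add(Mul(-1992, Rational(-1, 2175)), Mul(-39, Rational(1, 779))) = Add(Rational(664, 725), Rational(-39, 779)) = Rational(488981, 564775) ≈ 0.86580)
Pow(Add(Function('z')(M), X), Rational(1, 2)) = Pow(Add(-31, Rational(488981, 564775)), Rational(1, 2)) = Pow(Rational(-17019044, 564775), Rational(1, 2)) = Mul(Rational(2, 112955), I, Pow(96119305751, Rational(1, 2)))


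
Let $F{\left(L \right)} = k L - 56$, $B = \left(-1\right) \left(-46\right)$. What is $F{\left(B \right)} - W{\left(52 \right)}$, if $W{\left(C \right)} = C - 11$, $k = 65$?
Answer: $2893$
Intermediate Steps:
$W{\left(C \right)} = -11 + C$ ($W{\left(C \right)} = C - 11 = -11 + C$)
$B = 46$
$F{\left(L \right)} = -56 + 65 L$ ($F{\left(L \right)} = 65 L - 56 = -56 + 65 L$)
$F{\left(B \right)} - W{\left(52 \right)} = \left(-56 + 65 \cdot 46\right) - \left(-11 + 52\right) = \left(-56 + 2990\right) - 41 = 2934 - 41 = 2893$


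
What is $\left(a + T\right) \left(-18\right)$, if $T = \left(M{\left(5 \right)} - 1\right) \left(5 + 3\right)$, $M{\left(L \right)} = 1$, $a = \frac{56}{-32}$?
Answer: $\frac{63}{2} \approx 31.5$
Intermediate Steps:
$a = - \frac{7}{4}$ ($a = 56 \left(- \frac{1}{32}\right) = - \frac{7}{4} \approx -1.75$)
$T = 0$ ($T = \left(1 - 1\right) \left(5 + 3\right) = 0 \cdot 8 = 0$)
$\left(a + T\right) \left(-18\right) = \left(- \frac{7}{4} + 0\right) \left(-18\right) = \left(- \frac{7}{4}\right) \left(-18\right) = \frac{63}{2}$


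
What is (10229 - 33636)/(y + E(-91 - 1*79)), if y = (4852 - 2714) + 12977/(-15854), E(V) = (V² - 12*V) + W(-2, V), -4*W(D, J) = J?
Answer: -185547289/262539715 ≈ -0.70674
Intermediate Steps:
W(D, J) = -J/4
E(V) = V² - 49*V/4 (E(V) = (V² - 12*V) - V/4 = V² - 49*V/4)
y = 33882875/15854 (y = 2138 + 12977*(-1/15854) = 2138 - 12977/15854 = 33882875/15854 ≈ 2137.2)
(10229 - 33636)/(y + E(-91 - 1*79)) = (10229 - 33636)/(33882875/15854 + (-91 - 1*79)*(-49 + 4*(-91 - 1*79))/4) = -23407/(33882875/15854 + (-91 - 79)*(-49 + 4*(-91 - 79))/4) = -23407/(33882875/15854 + (¼)*(-170)*(-49 + 4*(-170))) = -23407/(33882875/15854 + (¼)*(-170)*(-49 - 680)) = -23407/(33882875/15854 + (¼)*(-170)*(-729)) = -23407/(33882875/15854 + 61965/2) = -23407/262539715/7927 = -23407*7927/262539715 = -185547289/262539715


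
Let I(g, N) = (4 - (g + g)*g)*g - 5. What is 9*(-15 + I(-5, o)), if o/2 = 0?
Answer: 1890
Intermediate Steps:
o = 0 (o = 2*0 = 0)
I(g, N) = -5 + g*(4 - 2*g**2) (I(g, N) = (4 - 2*g*g)*g - 5 = (4 - 2*g**2)*g - 5 = g*(4 - 2*g**2) - 5 = -5 + g*(4 - 2*g**2))
9*(-15 + I(-5, o)) = 9*(-15 + (-5 - 2*(-5)**3 + 4*(-5))) = 9*(-15 + (-5 - 2*(-125) - 20)) = 9*(-15 + (-5 + 250 - 20)) = 9*(-15 + 225) = 9*210 = 1890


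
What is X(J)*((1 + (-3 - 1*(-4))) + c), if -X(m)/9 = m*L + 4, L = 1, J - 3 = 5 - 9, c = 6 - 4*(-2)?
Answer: -432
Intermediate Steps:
c = 14 (c = 6 + 8 = 14)
J = -1 (J = 3 + (5 - 9) = 3 - 4 = -1)
X(m) = -36 - 9*m (X(m) = -9*(m*1 + 4) = -9*(m + 4) = -9*(4 + m) = -36 - 9*m)
X(J)*((1 + (-3 - 1*(-4))) + c) = (-36 - 9*(-1))*((1 + (-3 - 1*(-4))) + 14) = (-36 + 9)*((1 + (-3 + 4)) + 14) = -27*((1 + 1) + 14) = -27*(2 + 14) = -27*16 = -432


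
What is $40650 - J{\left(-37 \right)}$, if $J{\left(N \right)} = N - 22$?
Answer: $40709$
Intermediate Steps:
$J{\left(N \right)} = -22 + N$
$40650 - J{\left(-37 \right)} = 40650 - \left(-22 - 37\right) = 40650 - -59 = 40650 + 59 = 40709$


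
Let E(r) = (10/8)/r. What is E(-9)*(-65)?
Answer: 325/36 ≈ 9.0278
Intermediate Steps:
E(r) = 5/(4*r) (E(r) = (10*(⅛))/r = 5/(4*r))
E(-9)*(-65) = ((5/4)/(-9))*(-65) = ((5/4)*(-⅑))*(-65) = -5/36*(-65) = 325/36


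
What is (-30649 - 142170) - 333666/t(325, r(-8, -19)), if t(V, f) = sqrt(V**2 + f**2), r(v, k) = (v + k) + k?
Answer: -172819 - 333666*sqrt(107741)/107741 ≈ -1.7384e+5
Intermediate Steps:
r(v, k) = v + 2*k (r(v, k) = (k + v) + k = v + 2*k)
(-30649 - 142170) - 333666/t(325, r(-8, -19)) = (-30649 - 142170) - 333666/sqrt(325**2 + (-8 + 2*(-19))**2) = -172819 - 333666/sqrt(105625 + (-8 - 38)**2) = -172819 - 333666/sqrt(105625 + (-46)**2) = -172819 - 333666/sqrt(105625 + 2116) = -172819 - 333666*sqrt(107741)/107741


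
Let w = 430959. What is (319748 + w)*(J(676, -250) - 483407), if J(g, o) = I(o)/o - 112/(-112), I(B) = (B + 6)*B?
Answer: -363079440550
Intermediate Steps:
I(B) = B*(6 + B) (I(B) = (6 + B)*B = B*(6 + B))
J(g, o) = 7 + o (J(g, o) = (o*(6 + o))/o - 112/(-112) = (6 + o) - 112*(-1/112) = (6 + o) + 1 = 7 + o)
(319748 + w)*(J(676, -250) - 483407) = (319748 + 430959)*((7 - 250) - 483407) = 750707*(-243 - 483407) = 750707*(-483650) = -363079440550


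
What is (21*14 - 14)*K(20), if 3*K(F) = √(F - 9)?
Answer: 280*√11/3 ≈ 309.55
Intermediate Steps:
K(F) = √(-9 + F)/3 (K(F) = √(F - 9)/3 = √(-9 + F)/3)
(21*14 - 14)*K(20) = (21*14 - 14)*(√(-9 + 20)/3) = (294 - 14)*(√11/3) = 280*(√11/3) = 280*√11/3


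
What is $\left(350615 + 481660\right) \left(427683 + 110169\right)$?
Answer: $447640773300$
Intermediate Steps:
$\left(350615 + 481660\right) \left(427683 + 110169\right) = 832275 \cdot 537852 = 447640773300$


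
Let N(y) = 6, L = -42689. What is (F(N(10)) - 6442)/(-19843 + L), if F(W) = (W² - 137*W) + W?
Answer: 3611/31266 ≈ 0.11549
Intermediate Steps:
F(W) = W² - 136*W
(F(N(10)) - 6442)/(-19843 + L) = (6*(-136 + 6) - 6442)/(-19843 - 42689) = (6*(-130) - 6442)/(-62532) = (-780 - 6442)*(-1/62532) = -7222*(-1/62532) = 3611/31266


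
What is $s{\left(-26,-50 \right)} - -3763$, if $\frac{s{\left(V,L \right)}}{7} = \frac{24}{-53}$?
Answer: $\frac{199271}{53} \approx 3759.8$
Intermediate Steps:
$s{\left(V,L \right)} = - \frac{168}{53}$ ($s{\left(V,L \right)} = 7 \frac{24}{-53} = 7 \cdot 24 \left(- \frac{1}{53}\right) = 7 \left(- \frac{24}{53}\right) = - \frac{168}{53}$)
$s{\left(-26,-50 \right)} - -3763 = - \frac{168}{53} - -3763 = - \frac{168}{53} + 3763 = \frac{199271}{53}$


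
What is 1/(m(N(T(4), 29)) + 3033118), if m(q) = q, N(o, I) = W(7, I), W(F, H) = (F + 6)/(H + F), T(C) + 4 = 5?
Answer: 36/109192261 ≈ 3.2969e-7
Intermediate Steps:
T(C) = 1 (T(C) = -4 + 5 = 1)
W(F, H) = (6 + F)/(F + H)
N(o, I) = 13/(7 + I) (N(o, I) = (6 + 7)/(7 + I) = 13/(7 + I))
1/(m(N(T(4), 29)) + 3033118) = 1/(13/(7 + 29) + 3033118) = 1/(13/36 + 3033118) = 1/(109192261/36) = 36/109192261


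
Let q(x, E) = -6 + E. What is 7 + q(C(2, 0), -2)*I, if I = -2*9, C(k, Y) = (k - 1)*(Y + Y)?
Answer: 151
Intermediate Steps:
C(k, Y) = 2*Y*(-1 + k) (C(k, Y) = (-1 + k)*(2*Y) = 2*Y*(-1 + k))
I = -18
7 + q(C(2, 0), -2)*I = 7 + (-6 - 2)*(-18) = 7 - 8*(-18) = 7 + 144 = 151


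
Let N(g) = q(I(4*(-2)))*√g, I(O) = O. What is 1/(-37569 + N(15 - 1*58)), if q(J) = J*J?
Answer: -37569/1411605889 - 64*I*√43/1411605889 ≈ -2.6614e-5 - 2.973e-7*I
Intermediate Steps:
q(J) = J²
N(g) = 64*√g (N(g) = (4*(-2))²*√g = (-8)²*√g = 64*√g)
1/(-37569 + N(15 - 1*58)) = 1/(-37569 + 64*√(15 - 1*58)) = 1/(-37569 + 64*√(15 - 58)) = 1/(-37569 + 64*√(-43)) = 1/(-37569 + 64*(I*√43)) = 1/(-37569 + 64*I*√43)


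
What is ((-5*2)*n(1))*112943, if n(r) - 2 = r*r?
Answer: -3388290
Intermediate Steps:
n(r) = 2 + r² (n(r) = 2 + r*r = 2 + r²)
((-5*2)*n(1))*112943 = ((-5*2)*(2 + 1²))*112943 = -10*(2 + 1)*112943 = -10*3*112943 = -30*112943 = -3388290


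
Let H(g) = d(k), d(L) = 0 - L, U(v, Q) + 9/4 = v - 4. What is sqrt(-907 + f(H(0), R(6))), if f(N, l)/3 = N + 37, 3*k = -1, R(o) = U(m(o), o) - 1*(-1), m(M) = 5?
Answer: I*sqrt(795) ≈ 28.196*I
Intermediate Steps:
U(v, Q) = -25/4 + v (U(v, Q) = -9/4 + (v - 4) = -9/4 + (-4 + v) = -25/4 + v)
R(o) = -1/4 (R(o) = (-25/4 + 5) - 1*(-1) = -5/4 + 1 = -1/4)
k = -1/3 (k = (1/3)*(-1) = -1/3 ≈ -0.33333)
d(L) = -L
H(g) = 1/3 (H(g) = -1*(-1/3) = 1/3)
f(N, l) = 111 + 3*N (f(N, l) = 3*(N + 37) = 3*(37 + N) = 111 + 3*N)
sqrt(-907 + f(H(0), R(6))) = sqrt(-907 + (111 + 3*(1/3))) = sqrt(-907 + (111 + 1)) = sqrt(-907 + 112) = sqrt(-795) = I*sqrt(795)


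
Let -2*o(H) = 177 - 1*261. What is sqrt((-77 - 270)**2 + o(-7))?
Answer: sqrt(120451) ≈ 347.06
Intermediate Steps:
o(H) = 42 (o(H) = -(177 - 1*261)/2 = -(177 - 261)/2 = -1/2*(-84) = 42)
sqrt((-77 - 270)**2 + o(-7)) = sqrt((-77 - 270)**2 + 42) = sqrt((-347)**2 + 42) = sqrt(120409 + 42) = sqrt(120451)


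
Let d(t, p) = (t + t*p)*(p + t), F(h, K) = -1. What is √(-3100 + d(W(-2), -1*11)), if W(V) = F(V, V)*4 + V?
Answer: 2*I*√1030 ≈ 64.187*I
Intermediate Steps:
W(V) = -4 + V (W(V) = -1*4 + V = -4 + V)
d(t, p) = (p + t)*(t + p*t) (d(t, p) = (t + p*t)*(p + t) = (p + t)*(t + p*t))
√(-3100 + d(W(-2), -1*11)) = √(-3100 + (-4 - 2)*(-1*11 + (-4 - 2) + (-1*11)² + (-1*11)*(-4 - 2))) = √(-3100 - 6*(-11 - 6 + (-11)² - 11*(-6))) = √(-3100 - 6*(-11 - 6 + 121 + 66)) = √(-3100 - 6*170) = √(-3100 - 1020) = √(-4120) = 2*I*√1030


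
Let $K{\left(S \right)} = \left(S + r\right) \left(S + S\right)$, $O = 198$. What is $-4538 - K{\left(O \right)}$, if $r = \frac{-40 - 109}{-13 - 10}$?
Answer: $- \frac{1966762}{23} \approx -85511.0$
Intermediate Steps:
$r = \frac{149}{23}$ ($r = - \frac{149}{-23} = \left(-149\right) \left(- \frac{1}{23}\right) = \frac{149}{23} \approx 6.4783$)
$K{\left(S \right)} = 2 S \left(\frac{149}{23} + S\right)$ ($K{\left(S \right)} = \left(S + \frac{149}{23}\right) \left(S + S\right) = \left(\frac{149}{23} + S\right) 2 S = 2 S \left(\frac{149}{23} + S\right)$)
$-4538 - K{\left(O \right)} = -4538 - \frac{2}{23} \cdot 198 \left(149 + 23 \cdot 198\right) = -4538 - \frac{2}{23} \cdot 198 \left(149 + 4554\right) = -4538 - \frac{2}{23} \cdot 198 \cdot 4703 = -4538 - \frac{1862388}{23} = - \frac{1966762}{23}$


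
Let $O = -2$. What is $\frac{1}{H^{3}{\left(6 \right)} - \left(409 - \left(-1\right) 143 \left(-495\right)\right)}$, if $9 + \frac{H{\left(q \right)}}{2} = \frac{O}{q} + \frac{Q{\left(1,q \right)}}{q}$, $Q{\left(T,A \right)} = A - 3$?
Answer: $\frac{27}{1751275} \approx 1.5417 \cdot 10^{-5}$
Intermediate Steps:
$Q{\left(T,A \right)} = -3 + A$ ($Q{\left(T,A \right)} = A - 3 = -3 + A$)
$H{\left(q \right)} = -18 - \frac{4}{q} + \frac{2 \left(-3 + q\right)}{q}$ ($H{\left(q \right)} = -18 + 2 \left(- \frac{2}{q} + \frac{-3 + q}{q}\right) = -18 + \left(- \frac{4}{q} + \frac{2 \left(-3 + q\right)}{q}\right) = -18 - \frac{4}{q} + \frac{2 \left(-3 + q\right)}{q}$)
$\frac{1}{H^{3}{\left(6 \right)} - \left(409 - \left(-1\right) 143 \left(-495\right)\right)} = \frac{1}{\left(-16 - \frac{10}{6}\right)^{3} - \left(409 - \left(-1\right) 143 \left(-495\right)\right)} = \frac{1}{\left(-16 - \frac{5}{3}\right)^{3} - -70376} = \frac{1}{\left(-16 - \frac{5}{3}\right)^{3} + \left(70785 - 409\right)} = \frac{1}{\left(- \frac{53}{3}\right)^{3} + 70376} = \frac{1}{- \frac{148877}{27} + 70376} = \frac{1}{\frac{1751275}{27}} = \frac{27}{1751275}$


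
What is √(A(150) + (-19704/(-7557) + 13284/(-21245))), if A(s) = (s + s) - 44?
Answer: 2*√184713824520930705/53516155 ≈ 16.062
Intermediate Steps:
A(s) = -44 + 2*s (A(s) = 2*s - 44 = -44 + 2*s)
√(A(150) + (-19704/(-7557) + 13284/(-21245))) = √((-44 + 2*150) + (-19704/(-7557) + 13284/(-21245))) = √((-44 + 300) + (-19704*(-1/7557) + 13284*(-1/21245))) = √(256 + (6568/2519 - 13284/21245)) = √(256 + 106074764/53516155) = √(13806210444/53516155) = 2*√184713824520930705/53516155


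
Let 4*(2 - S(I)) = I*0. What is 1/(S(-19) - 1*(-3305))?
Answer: 1/3307 ≈ 0.00030239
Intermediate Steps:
S(I) = 2 (S(I) = 2 - I*0/4 = 2 - ¼*0 = 2 + 0 = 2)
1/(S(-19) - 1*(-3305)) = 1/(2 - 1*(-3305)) = 1/(2 + 3305) = 1/3307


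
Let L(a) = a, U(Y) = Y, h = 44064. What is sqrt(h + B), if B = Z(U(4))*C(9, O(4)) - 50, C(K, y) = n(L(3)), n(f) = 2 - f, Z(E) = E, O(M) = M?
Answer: 3*sqrt(4890) ≈ 209.79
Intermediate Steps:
C(K, y) = -1 (C(K, y) = 2 - 1*3 = 2 - 3 = -1)
B = -54 (B = 4*(-1) - 50 = -4 - 50 = -54)
sqrt(h + B) = sqrt(44064 - 54) = sqrt(44010) = 3*sqrt(4890)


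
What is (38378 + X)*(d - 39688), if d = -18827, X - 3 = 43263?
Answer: -4777398660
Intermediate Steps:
X = 43266 (X = 3 + 43263 = 43266)
(38378 + X)*(d - 39688) = (38378 + 43266)*(-18827 - 39688) = 81644*(-58515) = -4777398660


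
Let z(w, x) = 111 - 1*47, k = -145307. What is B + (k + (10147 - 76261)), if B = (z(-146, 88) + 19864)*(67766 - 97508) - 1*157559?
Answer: -593067556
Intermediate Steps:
z(w, x) = 64 (z(w, x) = 111 - 47 = 64)
B = -592856135 (B = (64 + 19864)*(67766 - 97508) - 1*157559 = 19928*(-29742) - 157559 = -592698576 - 157559 = -592856135)
B + (k + (10147 - 76261)) = -592856135 + (-145307 + (10147 - 76261)) = -592856135 + (-145307 - 66114) = -592856135 - 211421 = -593067556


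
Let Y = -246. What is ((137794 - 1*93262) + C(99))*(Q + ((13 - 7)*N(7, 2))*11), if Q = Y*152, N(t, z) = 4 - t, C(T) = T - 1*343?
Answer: -1664785920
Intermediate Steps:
C(T) = -343 + T (C(T) = T - 343 = -343 + T)
Q = -37392 (Q = -246*152 = -37392)
((137794 - 1*93262) + C(99))*(Q + ((13 - 7)*N(7, 2))*11) = ((137794 - 1*93262) + (-343 + 99))*(-37392 + ((13 - 7)*(4 - 1*7))*11) = ((137794 - 93262) - 244)*(-37392 + (6*(4 - 7))*11) = (44532 - 244)*(-37392 + (6*(-3))*11) = 44288*(-37392 - 18*11) = 44288*(-37392 - 198) = 44288*(-37590) = -1664785920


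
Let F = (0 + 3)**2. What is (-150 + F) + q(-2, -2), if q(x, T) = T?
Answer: -143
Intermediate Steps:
F = 9 (F = 3**2 = 9)
(-150 + F) + q(-2, -2) = (-150 + 9) - 2 = -141 - 2 = -143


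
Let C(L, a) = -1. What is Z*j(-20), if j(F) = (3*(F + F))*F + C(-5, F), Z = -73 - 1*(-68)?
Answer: -11995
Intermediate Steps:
Z = -5 (Z = -73 + 68 = -5)
j(F) = -1 + 6*F² (j(F) = (3*(F + F))*F - 1 = (3*(2*F))*F - 1 = (6*F)*F - 1 = 6*F² - 1 = -1 + 6*F²)
Z*j(-20) = -5*(-1 + 6*(-20)²) = -5*(-1 + 6*400) = -5*(-1 + 2400) = -5*2399 = -11995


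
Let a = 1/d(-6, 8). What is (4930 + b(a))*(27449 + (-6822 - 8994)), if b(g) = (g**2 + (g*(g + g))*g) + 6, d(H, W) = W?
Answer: 14699703093/256 ≈ 5.7421e+7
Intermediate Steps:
a = 1/8 ≈ 0.12500
b(g) = 6 + g**2 + 2*g**3 (b(g) = (g**2 + (g*(2*g))*g) + 6 = (g**2 + (2*g**2)*g) + 6 = (g**2 + 2*g**3) + 6 = 6 + g**2 + 2*g**3)
(4930 + b(a))*(27449 + (-6822 - 8994)) = (4930 + (6 + (1/8)**2 + 2*(1/8)**3))*(27449 + (-6822 - 8994)) = (4930 + (6 + 1/64 + 2*(1/512)))*(27449 - 15816) = (4930 + (6 + 1/64 + 1/256))*11633 = (4930 + 1541/256)*11633 = (1263621/256)*11633 = 14699703093/256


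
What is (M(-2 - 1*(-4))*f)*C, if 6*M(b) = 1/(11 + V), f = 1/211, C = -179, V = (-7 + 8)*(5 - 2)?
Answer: -179/17724 ≈ -0.010099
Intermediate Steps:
V = 3 (V = 1*3 = 3)
f = 1/211 ≈ 0.0047393
M(b) = 1/84 (M(b) = 1/(6*(11 + 3)) = (⅙)/14 = (⅙)*(1/14) = 1/84)
(M(-2 - 1*(-4))*f)*C = ((1/84)*(1/211))*(-179) = (1/17724)*(-179) = -179/17724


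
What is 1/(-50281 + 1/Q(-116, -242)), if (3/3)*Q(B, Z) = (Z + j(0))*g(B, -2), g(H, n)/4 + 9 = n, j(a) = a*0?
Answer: -10648/535392087 ≈ -1.9888e-5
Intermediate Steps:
j(a) = 0
g(H, n) = -36 + 4*n
Q(B, Z) = -44*Z (Q(B, Z) = (Z + 0)*(-36 + 4*(-2)) = Z*(-36 - 8) = Z*(-44) = -44*Z)
1/(-50281 + 1/Q(-116, -242)) = 1/(-50281 + 1/(-44*(-242))) = 1/(-50281 + 1/10648) = 1/(-535392087/10648) = -10648/535392087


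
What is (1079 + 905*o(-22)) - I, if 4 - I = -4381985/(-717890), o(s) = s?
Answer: -2703415233/143578 ≈ -18829.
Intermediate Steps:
I = -302085/143578 (I = 4 - (-4381985)/(-717890) = 4 - (-4381985)*(-1)/717890 = 4 - 1*876397/143578 = 4 - 876397/143578 = -302085/143578 ≈ -2.1040)
(1079 + 905*o(-22)) - I = (1079 + 905*(-22)) - 1*(-302085/143578) = (1079 - 19910) + 302085/143578 = -18831 + 302085/143578 = -2703415233/143578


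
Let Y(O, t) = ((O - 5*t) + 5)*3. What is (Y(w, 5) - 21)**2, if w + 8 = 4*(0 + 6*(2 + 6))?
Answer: 221841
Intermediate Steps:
w = 184 (w = -8 + 4*(0 + 6*(2 + 6)) = -8 + 4*(0 + 6*8) = -8 + 4*(0 + 48) = -8 + 4*48 = -8 + 192 = 184)
Y(O, t) = 15 - 15*t + 3*O (Y(O, t) = (5 + O - 5*t)*3 = 15 - 15*t + 3*O)
(Y(w, 5) - 21)**2 = ((15 - 15*5 + 3*184) - 21)**2 = ((15 - 75 + 552) - 21)**2 = (492 - 21)**2 = 471**2 = 221841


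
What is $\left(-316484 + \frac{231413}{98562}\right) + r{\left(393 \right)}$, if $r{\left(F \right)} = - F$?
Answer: $- \frac{31231799461}{98562} \approx -3.1687 \cdot 10^{5}$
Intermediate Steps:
$\left(-316484 + \frac{231413}{98562}\right) + r{\left(393 \right)} = \left(-316484 + \frac{231413}{98562}\right) - 393 = - \frac{31193064595}{98562} - 393 = - \frac{31231799461}{98562}$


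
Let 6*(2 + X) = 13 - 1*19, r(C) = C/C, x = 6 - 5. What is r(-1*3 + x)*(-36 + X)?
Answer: -39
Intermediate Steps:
x = 1
r(C) = 1
X = -3 (X = -2 + (13 - 1*19)/6 = -2 + (13 - 19)/6 = -2 + (⅙)*(-6) = -2 - 1 = -3)
r(-1*3 + x)*(-36 + X) = 1*(-36 - 3) = 1*(-39) = -39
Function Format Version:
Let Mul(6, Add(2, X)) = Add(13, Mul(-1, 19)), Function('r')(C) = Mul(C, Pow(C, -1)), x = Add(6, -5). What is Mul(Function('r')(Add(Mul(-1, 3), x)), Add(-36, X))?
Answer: -39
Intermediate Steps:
x = 1
Function('r')(C) = 1
X = -3 (X = Add(-2, Mul(Rational(1, 6), Add(13, Mul(-1, 19)))) = Add(-2, Mul(Rational(1, 6), Add(13, -19))) = Add(-2, Mul(Rational(1, 6), -6)) = Add(-2, -1) = -3)
Mul(Function('r')(Add(Mul(-1, 3), x)), Add(-36, X)) = Mul(1, Add(-36, -3)) = Mul(1, -39) = -39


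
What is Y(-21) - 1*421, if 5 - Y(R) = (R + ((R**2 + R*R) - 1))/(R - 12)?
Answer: -12868/33 ≈ -389.94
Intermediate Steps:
Y(R) = 5 - (-1 + R + 2*R**2)/(-12 + R) (Y(R) = 5 - (R + ((R**2 + R*R) - 1))/(R - 12) = 5 - (R + ((R**2 + R**2) - 1))/(-12 + R) = 5 - (R + (2*R**2 - 1))/(-12 + R) = 5 - (R + (-1 + 2*R**2))/(-12 + R) = 5 - (-1 + R + 2*R**2)/(-12 + R))
Y(-21) - 1*421 = (-59 - 2*(-21)**2 + 4*(-21))/(-12 - 21) - 1*421 = (-59 - 2*441 - 84)/(-33) - 421 = -(-59 - 882 - 84)/33 - 421 = -1/33*(-1025) - 421 = 1025/33 - 421 = -12868/33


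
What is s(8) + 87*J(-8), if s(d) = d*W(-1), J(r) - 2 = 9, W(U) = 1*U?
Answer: 949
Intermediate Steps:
W(U) = U
J(r) = 11 (J(r) = 2 + 9 = 11)
s(d) = -d (s(d) = d*(-1) = -d)
s(8) + 87*J(-8) = -1*8 + 87*11 = -8 + 957 = 949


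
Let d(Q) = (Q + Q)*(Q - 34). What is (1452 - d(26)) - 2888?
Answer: -1020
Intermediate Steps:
d(Q) = 2*Q*(-34 + Q) (d(Q) = (2*Q)*(-34 + Q) = 2*Q*(-34 + Q))
(1452 - d(26)) - 2888 = (1452 - 2*26*(-34 + 26)) - 2888 = (1452 - 2*26*(-8)) - 2888 = (1452 - 1*(-416)) - 2888 = (1452 + 416) - 2888 = 1868 - 2888 = -1020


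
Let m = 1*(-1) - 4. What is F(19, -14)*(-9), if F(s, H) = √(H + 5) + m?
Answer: 45 - 27*I ≈ 45.0 - 27.0*I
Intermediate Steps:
m = -5 (m = -1 - 4 = -5)
F(s, H) = -5 + √(5 + H) (F(s, H) = √(H + 5) - 5 = √(5 + H) - 5 = -5 + √(5 + H))
F(19, -14)*(-9) = (-5 + √(5 - 14))*(-9) = (-5 + √(-9))*(-9) = (-5 + 3*I)*(-9) = 45 - 27*I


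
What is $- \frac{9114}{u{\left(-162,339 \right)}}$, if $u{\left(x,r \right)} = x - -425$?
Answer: $- \frac{9114}{263} \approx -34.654$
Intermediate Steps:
$u{\left(x,r \right)} = 425 + x$ ($u{\left(x,r \right)} = x + 425 = 425 + x$)
$- \frac{9114}{u{\left(-162,339 \right)}} = - \frac{9114}{425 - 162} = - \frac{9114}{263}$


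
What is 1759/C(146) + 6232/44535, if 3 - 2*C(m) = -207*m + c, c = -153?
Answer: 19221657/75160235 ≈ 0.25574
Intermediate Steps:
C(m) = 78 + 207*m/2 (C(m) = 3/2 - (-207*m - 153)/2 = 3/2 - (-153 - 207*m)/2 = 3/2 + (153/2 + 207*m/2) = 78 + 207*m/2)
1759/C(146) + 6232/44535 = 1759/(78 + (207/2)*146) + 6232/44535 = 1759/(78 + 15111) + 6232*(1/44535) = 1759/15189 + 6232/44535 = 19221657/75160235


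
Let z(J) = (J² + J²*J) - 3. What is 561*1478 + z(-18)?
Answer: 823647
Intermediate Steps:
z(J) = -3 + J² + J³ (z(J) = (J² + J³) - 3 = -3 + J² + J³)
561*1478 + z(-18) = 561*1478 + (-3 + (-18)² + (-18)³) = 829158 + (-3 + 324 - 5832) = 829158 - 5511 = 823647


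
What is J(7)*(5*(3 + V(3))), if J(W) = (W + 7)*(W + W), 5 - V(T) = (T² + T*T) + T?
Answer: -12740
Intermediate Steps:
V(T) = 5 - T - 2*T² (V(T) = 5 - ((T² + T*T) + T) = 5 - ((T² + T²) + T) = 5 - (2*T² + T) = 5 - (T + 2*T²) = 5 + (-T - 2*T²) = 5 - T - 2*T²)
J(W) = 2*W*(7 + W) (J(W) = (7 + W)*(2*W) = 2*W*(7 + W))
J(7)*(5*(3 + V(3))) = (2*7*(7 + 7))*(5*(3 + (5 - 1*3 - 2*3²))) = (2*7*14)*(5*(3 + (5 - 3 - 2*9))) = 196*(5*(3 + (5 - 3 - 18))) = 196*(5*(3 - 16)) = 196*(5*(-13)) = 196*(-65) = -12740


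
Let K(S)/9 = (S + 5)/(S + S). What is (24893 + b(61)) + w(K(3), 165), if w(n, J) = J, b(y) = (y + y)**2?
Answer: 39942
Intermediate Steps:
b(y) = 4*y**2 (b(y) = (2*y)**2 = 4*y**2)
K(S) = 9*(5 + S)/(2*S) (K(S) = 9*((S + 5)/(S + S)) = 9*((5 + S)/((2*S))) = 9*((5 + S)*(1/(2*S))) = 9*((5 + S)/(2*S)) = 9*(5 + S)/(2*S))
(24893 + b(61)) + w(K(3), 165) = (24893 + 4*61**2) + 165 = (24893 + 4*3721) + 165 = (24893 + 14884) + 165 = 39777 + 165 = 39942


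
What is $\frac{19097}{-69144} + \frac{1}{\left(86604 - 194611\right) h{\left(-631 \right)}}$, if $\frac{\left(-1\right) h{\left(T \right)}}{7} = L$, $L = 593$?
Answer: $- \frac{8561892708385}{30999817469208} \approx -0.27619$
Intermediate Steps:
$h{\left(T \right)} = -4151$ ($h{\left(T \right)} = \left(-7\right) 593 = -4151$)
$\frac{19097}{-69144} + \frac{1}{\left(86604 - 194611\right) h{\left(-631 \right)}} = \frac{19097}{-69144} + \frac{1}{\left(86604 - 194611\right) \left(-4151\right)} = 19097 \left(- \frac{1}{69144}\right) + \frac{1}{-108007} \left(- \frac{1}{4151}\right) = - \frac{19097}{69144} - - \frac{1}{448337057} = - \frac{19097}{69144} + \frac{1}{448337057} = - \frac{8561892708385}{30999817469208}$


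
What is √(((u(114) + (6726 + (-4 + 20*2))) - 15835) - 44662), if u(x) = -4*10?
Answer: 15*I*√239 ≈ 231.89*I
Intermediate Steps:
u(x) = -40
√(((u(114) + (6726 + (-4 + 20*2))) - 15835) - 44662) = √(((-40 + (6726 + (-4 + 20*2))) - 15835) - 44662) = √(((-40 + (6726 + (-4 + 40))) - 15835) - 44662) = √(((-40 + (6726 + 36)) - 15835) - 44662) = √(((-40 + 6762) - 15835) - 44662) = √((6722 - 15835) - 44662) = √(-9113 - 44662) = √(-53775) = 15*I*√239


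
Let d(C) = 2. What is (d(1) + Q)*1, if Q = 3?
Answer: 5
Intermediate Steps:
(d(1) + Q)*1 = (2 + 3)*1 = 5*1 = 5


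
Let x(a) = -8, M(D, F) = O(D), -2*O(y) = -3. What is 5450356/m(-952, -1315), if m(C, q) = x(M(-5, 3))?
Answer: -1362589/2 ≈ -6.8129e+5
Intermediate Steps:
O(y) = 3/2 (O(y) = -1/2*(-3) = 3/2)
M(D, F) = 3/2
m(C, q) = -8
5450356/m(-952, -1315) = 5450356/(-8) = 5450356*(-1/8) = -1362589/2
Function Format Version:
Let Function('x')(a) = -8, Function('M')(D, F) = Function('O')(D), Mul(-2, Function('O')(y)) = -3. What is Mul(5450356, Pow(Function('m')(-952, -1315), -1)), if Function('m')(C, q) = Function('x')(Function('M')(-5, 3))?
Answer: Rational(-1362589, 2) ≈ -6.8129e+5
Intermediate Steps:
Function('O')(y) = Rational(3, 2) (Function('O')(y) = Mul(Rational(-1, 2), -3) = Rational(3, 2))
Function('M')(D, F) = Rational(3, 2)
Function('m')(C, q) = -8
Mul(5450356, Pow(Function('m')(-952, -1315), -1)) = Mul(5450356, Pow(-8, -1)) = Mul(5450356, Rational(-1, 8)) = Rational(-1362589, 2)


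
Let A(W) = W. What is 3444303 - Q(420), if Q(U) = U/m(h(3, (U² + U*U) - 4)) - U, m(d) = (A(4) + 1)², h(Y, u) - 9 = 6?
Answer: 17223531/5 ≈ 3.4447e+6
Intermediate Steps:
h(Y, u) = 15 (h(Y, u) = 9 + 6 = 15)
m(d) = 25 (m(d) = (4 + 1)² = 5² = 25)
Q(U) = -24*U/25 (Q(U) = U/25 - U = -24*U/25)
3444303 - Q(420) = 3444303 - (-24)*420/25 = 3444303 - 1*(-2016/5) = 3444303 + 2016/5 = 17223531/5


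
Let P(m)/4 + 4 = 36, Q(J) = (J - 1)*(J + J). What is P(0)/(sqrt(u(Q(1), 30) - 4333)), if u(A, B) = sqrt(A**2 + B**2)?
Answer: -128*I*sqrt(4303)/4303 ≈ -1.9513*I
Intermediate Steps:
Q(J) = 2*J*(-1 + J) (Q(J) = (-1 + J)*(2*J) = 2*J*(-1 + J))
P(m) = 128 (P(m) = -16 + 4*36 = -16 + 144 = 128)
P(0)/(sqrt(u(Q(1), 30) - 4333)) = 128/(sqrt(sqrt((2*1*(-1 + 1))**2 + 30**2) - 4333)) = 128/(sqrt(sqrt((2*1*0)**2 + 900) - 4333)) = 128/(sqrt(sqrt(0**2 + 900) - 4333)) = 128/(sqrt(sqrt(0 + 900) - 4333)) = 128/(sqrt(sqrt(900) - 4333)) = 128/(sqrt(30 - 4333)) = 128/(sqrt(-4303)) = 128/((I*sqrt(4303))) = 128*(-I*sqrt(4303)/4303) = -128*I*sqrt(4303)/4303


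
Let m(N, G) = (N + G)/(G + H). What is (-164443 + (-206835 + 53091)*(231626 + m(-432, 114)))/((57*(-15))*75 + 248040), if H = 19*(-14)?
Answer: -676620282877/3494385 ≈ -1.9363e+5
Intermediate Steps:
H = -266
m(N, G) = (G + N)/(-266 + G) (m(N, G) = (N + G)/(G - 266) = (G + N)/(-266 + G))
(-164443 + (-206835 + 53091)*(231626 + m(-432, 114)))/((57*(-15))*75 + 248040) = (-164443 + (-206835 + 53091)*(231626 + (114 - 432)/(-266 + 114)))/((57*(-15))*75 + 248040) = (-164443 - 153744*(231626 - 318/(-152)))/(-855*75 + 248040) = (-164443 - 153744*(231626 - 1/152*(-318)))/(-64125 + 248040) = (-164443 - 153744*(231626 + 159/76))/183915 = (-164443 - 153744*17603735/76)*(1/183915) = (-164443 - 676617158460/19)*(1/183915) = -676620282877/19*1/183915 = -676620282877/3494385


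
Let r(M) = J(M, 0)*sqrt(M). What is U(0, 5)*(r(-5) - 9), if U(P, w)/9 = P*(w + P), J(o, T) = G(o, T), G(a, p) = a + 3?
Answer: 0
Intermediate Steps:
G(a, p) = 3 + a
J(o, T) = 3 + o
U(P, w) = 9*P*(P + w) (U(P, w) = 9*(P*(w + P)) = 9*(P*(P + w)) = 9*P*(P + w))
r(M) = sqrt(M)*(3 + M) (r(M) = (3 + M)*sqrt(M) = sqrt(M)*(3 + M))
U(0, 5)*(r(-5) - 9) = (9*0*(0 + 5))*(sqrt(-5)*(3 - 5) - 9) = (9*0*5)*((I*sqrt(5))*(-2) - 9) = 0*(-2*I*sqrt(5) - 9) = 0*(-9 - 2*I*sqrt(5)) = 0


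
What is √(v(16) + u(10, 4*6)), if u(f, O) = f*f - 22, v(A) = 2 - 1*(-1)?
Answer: 9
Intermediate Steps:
v(A) = 3 (v(A) = 2 + 1 = 3)
u(f, O) = -22 + f² (u(f, O) = f² - 22 = -22 + f²)
√(v(16) + u(10, 4*6)) = √(3 + (-22 + 10²)) = √(3 + (-22 + 100)) = √(3 + 78) = √81 = 9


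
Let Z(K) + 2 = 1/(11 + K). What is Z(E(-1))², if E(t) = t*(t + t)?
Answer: 625/169 ≈ 3.6982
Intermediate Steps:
E(t) = 2*t² (E(t) = t*(2*t) = 2*t²)
Z(K) = -2 + 1/(11 + K)
Z(E(-1))² = ((-21 - 4*(-1)²)/(11 + 2*(-1)²))² = ((-21 - 4)/(11 + 2*1))² = ((-21 - 2*2)/(11 + 2))² = ((-21 - 4)/13)² = ((1/13)*(-25))² = (-25/13)² = 625/169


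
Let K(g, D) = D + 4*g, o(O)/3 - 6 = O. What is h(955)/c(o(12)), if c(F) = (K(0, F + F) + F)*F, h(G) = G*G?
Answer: 912025/8748 ≈ 104.26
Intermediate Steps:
o(O) = 18 + 3*O
h(G) = G²
c(F) = 3*F² (c(F) = (((F + F) + 4*0) + F)*F = ((2*F + 0) + F)*F = (2*F + F)*F = (3*F)*F = 3*F²)
h(955)/c(o(12)) = 955²/((3*(18 + 3*12)²)) = 912025/((3*(18 + 36)²)) = 912025/((3*54²)) = 912025/((3*2916)) = 912025/8748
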